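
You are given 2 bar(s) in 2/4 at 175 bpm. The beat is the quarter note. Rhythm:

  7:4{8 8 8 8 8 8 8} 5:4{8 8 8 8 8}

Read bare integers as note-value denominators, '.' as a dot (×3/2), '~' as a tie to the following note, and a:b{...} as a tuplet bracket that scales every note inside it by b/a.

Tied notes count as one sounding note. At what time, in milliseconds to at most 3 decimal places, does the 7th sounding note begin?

note 7 onset = 12/7b = 587.755ms

1. 0.0ms @ 0 + 97.959ms (2/7)
2. 97.959ms @ 2/7 + 97.959ms (2/7)
3. 195.918ms @ 4/7 + 97.959ms (2/7)
4. 293.878ms @ 6/7 + 97.959ms (2/7)
5. 391.837ms @ 8/7 + 97.959ms (2/7)
6. 489.796ms @ 10/7 + 97.959ms (2/7)
7. 587.755ms @ 12/7 + 97.959ms (2/7)
8. 685.714ms @ 2 + 137.143ms (2/5)
9. 822.857ms @ 12/5 + 137.143ms (2/5)
10. 960.0ms @ 14/5 + 137.143ms (2/5)
11. 1097.143ms @ 16/5 + 137.143ms (2/5)
12. 1234.286ms @ 18/5 + 137.143ms (2/5)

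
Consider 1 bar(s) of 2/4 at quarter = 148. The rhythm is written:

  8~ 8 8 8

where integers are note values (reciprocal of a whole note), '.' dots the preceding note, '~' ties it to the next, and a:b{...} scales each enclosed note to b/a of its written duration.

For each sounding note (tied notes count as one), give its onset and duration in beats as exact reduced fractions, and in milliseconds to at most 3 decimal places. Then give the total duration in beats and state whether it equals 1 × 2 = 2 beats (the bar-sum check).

1) 0.0ms=0b +405.405ms=1b
2) 405.405ms=1b +202.703ms=1/2b
3) 608.108ms=3/2b +202.703ms=1/2b
Σ=2b of 2 (148bpm 2/4) — PASS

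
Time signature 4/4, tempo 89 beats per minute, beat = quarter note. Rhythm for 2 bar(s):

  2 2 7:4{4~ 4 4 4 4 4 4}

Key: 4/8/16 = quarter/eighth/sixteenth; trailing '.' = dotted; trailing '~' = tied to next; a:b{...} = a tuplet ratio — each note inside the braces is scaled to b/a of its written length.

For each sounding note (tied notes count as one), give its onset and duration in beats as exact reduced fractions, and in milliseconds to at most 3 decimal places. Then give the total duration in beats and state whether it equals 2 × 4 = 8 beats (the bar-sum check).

1) 0.0ms=0b +1348.315ms=2b
2) 1348.315ms=2b +1348.315ms=2b
3) 2696.629ms=4b +770.465ms=8/7b
4) 3467.095ms=36/7b +385.233ms=4/7b
5) 3852.327ms=40/7b +385.233ms=4/7b
6) 4237.56ms=44/7b +385.233ms=4/7b
7) 4622.793ms=48/7b +385.233ms=4/7b
8) 5008.026ms=52/7b +385.233ms=4/7b
Σ=8b of 8 (89bpm 4/4) — PASS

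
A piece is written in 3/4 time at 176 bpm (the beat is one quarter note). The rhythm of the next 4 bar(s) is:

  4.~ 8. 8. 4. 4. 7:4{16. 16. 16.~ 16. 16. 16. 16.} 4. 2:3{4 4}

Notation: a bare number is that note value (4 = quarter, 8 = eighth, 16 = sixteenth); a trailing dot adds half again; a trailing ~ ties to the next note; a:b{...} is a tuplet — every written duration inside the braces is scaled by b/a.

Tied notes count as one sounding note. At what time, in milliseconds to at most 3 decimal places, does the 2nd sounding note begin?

note 2 onset = 9/4b = 767.045ms

1. 0.0ms @ 0 + 767.045ms (9/4)
2. 767.045ms @ 9/4 + 255.682ms (3/4)
3. 1022.727ms @ 3 + 511.364ms (3/2)
4. 1534.091ms @ 9/2 + 511.364ms (3/2)
5. 2045.455ms @ 6 + 73.052ms (3/14)
6. 2118.506ms @ 87/14 + 73.052ms (3/14)
7. 2191.558ms @ 45/7 + 146.104ms (3/7)
8. 2337.662ms @ 48/7 + 73.052ms (3/14)
9. 2410.714ms @ 99/14 + 73.052ms (3/14)
10. 2483.766ms @ 51/7 + 73.052ms (3/14)
11. 2556.818ms @ 15/2 + 511.364ms (3/2)
12. 3068.182ms @ 9 + 511.364ms (3/2)
13. 3579.545ms @ 21/2 + 511.364ms (3/2)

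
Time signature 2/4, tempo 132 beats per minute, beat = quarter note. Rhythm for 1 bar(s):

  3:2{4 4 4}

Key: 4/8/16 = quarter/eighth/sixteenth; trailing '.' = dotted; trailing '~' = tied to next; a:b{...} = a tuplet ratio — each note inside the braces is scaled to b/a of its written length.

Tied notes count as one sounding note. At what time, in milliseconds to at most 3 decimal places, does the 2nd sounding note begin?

note 2 onset = 2/3b = 303.03ms

1. 0.0ms @ 0 + 303.03ms (2/3)
2. 303.03ms @ 2/3 + 303.03ms (2/3)
3. 606.061ms @ 4/3 + 303.03ms (2/3)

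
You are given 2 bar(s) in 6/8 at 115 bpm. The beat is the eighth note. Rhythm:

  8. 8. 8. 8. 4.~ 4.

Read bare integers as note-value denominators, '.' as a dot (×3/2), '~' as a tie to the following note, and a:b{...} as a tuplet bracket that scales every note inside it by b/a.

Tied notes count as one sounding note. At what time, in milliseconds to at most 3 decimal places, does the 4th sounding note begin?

note 4 onset = 9/2b = 2347.826ms

1. 0.0ms @ 0 + 782.609ms (3/2)
2. 782.609ms @ 3/2 + 782.609ms (3/2)
3. 1565.217ms @ 3 + 782.609ms (3/2)
4. 2347.826ms @ 9/2 + 782.609ms (3/2)
5. 3130.435ms @ 6 + 3130.435ms (6)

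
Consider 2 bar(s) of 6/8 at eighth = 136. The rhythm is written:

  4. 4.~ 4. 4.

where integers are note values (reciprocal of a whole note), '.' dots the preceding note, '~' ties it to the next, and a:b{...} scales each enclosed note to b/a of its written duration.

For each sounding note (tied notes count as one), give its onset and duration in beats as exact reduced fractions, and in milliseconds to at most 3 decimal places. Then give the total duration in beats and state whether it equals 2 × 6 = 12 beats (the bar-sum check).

1) 0.0ms=0b +1323.529ms=3b
2) 1323.529ms=3b +2647.059ms=6b
3) 3970.588ms=9b +1323.529ms=3b
Σ=12b of 12 (136bpm 6/8) — PASS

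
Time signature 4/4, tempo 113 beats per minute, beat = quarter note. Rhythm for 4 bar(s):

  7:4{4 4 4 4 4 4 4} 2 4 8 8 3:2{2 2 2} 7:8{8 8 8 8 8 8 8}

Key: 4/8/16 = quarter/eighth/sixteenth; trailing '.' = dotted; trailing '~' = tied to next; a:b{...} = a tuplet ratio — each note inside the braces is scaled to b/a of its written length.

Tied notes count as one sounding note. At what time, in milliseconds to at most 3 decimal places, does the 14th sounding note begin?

note 14 onset = 32/3b = 5663.717ms

1. 0.0ms @ 0 + 303.413ms (4/7)
2. 303.413ms @ 4/7 + 303.413ms (4/7)
3. 606.827ms @ 8/7 + 303.413ms (4/7)
4. 910.24ms @ 12/7 + 303.413ms (4/7)
5. 1213.654ms @ 16/7 + 303.413ms (4/7)
6. 1517.067ms @ 20/7 + 303.413ms (4/7)
7. 1820.48ms @ 24/7 + 303.413ms (4/7)
8. 2123.894ms @ 4 + 1061.947ms (2)
9. 3185.841ms @ 6 + 530.973ms (1)
10. 3716.814ms @ 7 + 265.487ms (1/2)
11. 3982.301ms @ 15/2 + 265.487ms (1/2)
12. 4247.788ms @ 8 + 707.965ms (4/3)
13. 4955.752ms @ 28/3 + 707.965ms (4/3)
14. 5663.717ms @ 32/3 + 707.965ms (4/3)
15. 6371.681ms @ 12 + 303.413ms (4/7)
16. 6675.095ms @ 88/7 + 303.413ms (4/7)
17. 6978.508ms @ 92/7 + 303.413ms (4/7)
18. 7281.922ms @ 96/7 + 303.413ms (4/7)
19. 7585.335ms @ 100/7 + 303.413ms (4/7)
20. 7888.748ms @ 104/7 + 303.413ms (4/7)
21. 8192.162ms @ 108/7 + 303.413ms (4/7)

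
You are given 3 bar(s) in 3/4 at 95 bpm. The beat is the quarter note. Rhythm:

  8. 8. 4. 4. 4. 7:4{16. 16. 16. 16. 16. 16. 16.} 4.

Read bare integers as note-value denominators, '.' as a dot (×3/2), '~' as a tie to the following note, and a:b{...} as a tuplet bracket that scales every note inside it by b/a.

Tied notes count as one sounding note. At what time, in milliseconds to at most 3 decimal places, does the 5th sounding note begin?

note 5 onset = 9/2b = 2842.105ms

1. 0.0ms @ 0 + 473.684ms (3/4)
2. 473.684ms @ 3/4 + 473.684ms (3/4)
3. 947.368ms @ 3/2 + 947.368ms (3/2)
4. 1894.737ms @ 3 + 947.368ms (3/2)
5. 2842.105ms @ 9/2 + 947.368ms (3/2)
6. 3789.474ms @ 6 + 135.338ms (3/14)
7. 3924.812ms @ 87/14 + 135.338ms (3/14)
8. 4060.15ms @ 45/7 + 135.338ms (3/14)
9. 4195.489ms @ 93/14 + 135.338ms (3/14)
10. 4330.827ms @ 48/7 + 135.338ms (3/14)
11. 4466.165ms @ 99/14 + 135.338ms (3/14)
12. 4601.504ms @ 51/7 + 135.338ms (3/14)
13. 4736.842ms @ 15/2 + 947.368ms (3/2)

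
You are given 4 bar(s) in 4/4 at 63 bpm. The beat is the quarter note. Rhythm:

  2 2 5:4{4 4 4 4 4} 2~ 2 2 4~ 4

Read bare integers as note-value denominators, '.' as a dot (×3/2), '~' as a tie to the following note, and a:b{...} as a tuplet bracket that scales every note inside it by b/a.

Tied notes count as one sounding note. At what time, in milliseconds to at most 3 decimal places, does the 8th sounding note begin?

note 8 onset = 8b = 7619.048ms

1. 0.0ms @ 0 + 1904.762ms (2)
2. 1904.762ms @ 2 + 1904.762ms (2)
3. 3809.524ms @ 4 + 761.905ms (4/5)
4. 4571.429ms @ 24/5 + 761.905ms (4/5)
5. 5333.333ms @ 28/5 + 761.905ms (4/5)
6. 6095.238ms @ 32/5 + 761.905ms (4/5)
7. 6857.143ms @ 36/5 + 761.905ms (4/5)
8. 7619.048ms @ 8 + 3809.524ms (4)
9. 11428.571ms @ 12 + 1904.762ms (2)
10. 13333.333ms @ 14 + 1904.762ms (2)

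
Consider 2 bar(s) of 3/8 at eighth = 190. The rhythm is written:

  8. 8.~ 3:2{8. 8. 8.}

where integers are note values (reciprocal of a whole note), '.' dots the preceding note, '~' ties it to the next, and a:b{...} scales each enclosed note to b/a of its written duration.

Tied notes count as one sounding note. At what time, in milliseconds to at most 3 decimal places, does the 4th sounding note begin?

note 4 onset = 5b = 1578.947ms

1. 0.0ms @ 0 + 473.684ms (3/2)
2. 473.684ms @ 3/2 + 789.474ms (5/2)
3. 1263.158ms @ 4 + 315.789ms (1)
4. 1578.947ms @ 5 + 315.789ms (1)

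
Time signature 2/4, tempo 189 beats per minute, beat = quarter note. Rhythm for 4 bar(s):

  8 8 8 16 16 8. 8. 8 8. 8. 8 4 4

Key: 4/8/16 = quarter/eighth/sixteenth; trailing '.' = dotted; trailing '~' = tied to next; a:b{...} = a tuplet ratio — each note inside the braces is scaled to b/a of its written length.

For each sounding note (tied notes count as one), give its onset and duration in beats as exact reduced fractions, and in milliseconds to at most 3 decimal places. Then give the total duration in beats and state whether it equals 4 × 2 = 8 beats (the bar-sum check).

1) 0.0ms=0b +158.73ms=1/2b
2) 158.73ms=1/2b +158.73ms=1/2b
3) 317.46ms=1b +158.73ms=1/2b
4) 476.19ms=3/2b +79.365ms=1/4b
5) 555.556ms=7/4b +79.365ms=1/4b
6) 634.921ms=2b +238.095ms=3/4b
7) 873.016ms=11/4b +238.095ms=3/4b
8) 1111.111ms=7/2b +158.73ms=1/2b
9) 1269.841ms=4b +238.095ms=3/4b
10) 1507.937ms=19/4b +238.095ms=3/4b
11) 1746.032ms=11/2b +158.73ms=1/2b
12) 1904.762ms=6b +317.46ms=1b
13) 2222.222ms=7b +317.46ms=1b
Σ=8b of 8 (189bpm 2/4) — PASS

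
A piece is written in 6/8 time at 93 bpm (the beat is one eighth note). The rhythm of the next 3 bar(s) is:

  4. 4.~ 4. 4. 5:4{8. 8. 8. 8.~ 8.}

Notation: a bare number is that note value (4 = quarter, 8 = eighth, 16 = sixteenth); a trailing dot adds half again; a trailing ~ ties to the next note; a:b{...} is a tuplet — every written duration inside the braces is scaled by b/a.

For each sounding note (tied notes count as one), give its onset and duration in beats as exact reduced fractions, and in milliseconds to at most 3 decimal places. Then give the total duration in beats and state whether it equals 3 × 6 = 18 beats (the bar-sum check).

1) 0.0ms=0b +1935.484ms=3b
2) 1935.484ms=3b +3870.968ms=6b
3) 5806.452ms=9b +1935.484ms=3b
4) 7741.935ms=12b +774.194ms=6/5b
5) 8516.129ms=66/5b +774.194ms=6/5b
6) 9290.323ms=72/5b +774.194ms=6/5b
7) 10064.516ms=78/5b +1548.387ms=12/5b
Σ=18b of 18 (93bpm 6/8) — PASS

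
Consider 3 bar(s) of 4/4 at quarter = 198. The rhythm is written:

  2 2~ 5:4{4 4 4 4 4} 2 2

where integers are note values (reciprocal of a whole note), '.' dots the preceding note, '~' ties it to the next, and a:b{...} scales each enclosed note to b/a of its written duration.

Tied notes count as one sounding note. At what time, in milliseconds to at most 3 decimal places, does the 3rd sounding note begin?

1. 0.0ms @ 0 + 606.061ms (2)
2. 606.061ms @ 2 + 848.485ms (14/5)
3. 1454.545ms @ 24/5 + 242.424ms (4/5)
4. 1696.97ms @ 28/5 + 242.424ms (4/5)
5. 1939.394ms @ 32/5 + 242.424ms (4/5)
6. 2181.818ms @ 36/5 + 242.424ms (4/5)
7. 2424.242ms @ 8 + 606.061ms (2)
8. 3030.303ms @ 10 + 606.061ms (2)

note 3 onset = 24/5b = 1454.545ms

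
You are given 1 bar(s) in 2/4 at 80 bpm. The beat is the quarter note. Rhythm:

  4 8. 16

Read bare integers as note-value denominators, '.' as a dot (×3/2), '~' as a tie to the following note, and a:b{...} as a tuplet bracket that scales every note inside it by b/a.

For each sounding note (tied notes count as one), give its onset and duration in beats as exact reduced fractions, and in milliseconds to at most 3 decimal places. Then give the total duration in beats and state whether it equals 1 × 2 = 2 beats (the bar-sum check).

1) 0.0ms=0b +750.0ms=1b
2) 750.0ms=1b +562.5ms=3/4b
3) 1312.5ms=7/4b +187.5ms=1/4b
Σ=2b of 2 (80bpm 2/4) — PASS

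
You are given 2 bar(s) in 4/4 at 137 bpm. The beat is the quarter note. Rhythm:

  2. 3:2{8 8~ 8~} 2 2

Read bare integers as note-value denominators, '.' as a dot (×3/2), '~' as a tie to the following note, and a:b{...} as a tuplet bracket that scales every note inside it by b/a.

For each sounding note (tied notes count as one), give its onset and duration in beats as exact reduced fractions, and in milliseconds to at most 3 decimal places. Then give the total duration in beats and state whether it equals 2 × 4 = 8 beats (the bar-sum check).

1) 0.0ms=0b +1313.869ms=3b
2) 1313.869ms=3b +145.985ms=1/3b
3) 1459.854ms=10/3b +1167.883ms=8/3b
4) 2627.737ms=6b +875.912ms=2b
Σ=8b of 8 (137bpm 4/4) — PASS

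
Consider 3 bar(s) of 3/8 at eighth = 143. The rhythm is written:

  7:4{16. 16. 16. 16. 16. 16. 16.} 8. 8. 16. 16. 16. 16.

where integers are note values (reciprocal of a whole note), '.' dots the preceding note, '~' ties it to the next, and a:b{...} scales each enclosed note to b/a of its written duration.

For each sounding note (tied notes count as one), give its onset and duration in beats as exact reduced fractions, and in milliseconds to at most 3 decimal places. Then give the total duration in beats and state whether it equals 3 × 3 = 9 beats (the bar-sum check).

1) 0.0ms=0b +179.82ms=3/7b
2) 179.82ms=3/7b +179.82ms=3/7b
3) 359.64ms=6/7b +179.82ms=3/7b
4) 539.461ms=9/7b +179.82ms=3/7b
5) 719.281ms=12/7b +179.82ms=3/7b
6) 899.101ms=15/7b +179.82ms=3/7b
7) 1078.921ms=18/7b +179.82ms=3/7b
8) 1258.741ms=3b +629.371ms=3/2b
9) 1888.112ms=9/2b +629.371ms=3/2b
10) 2517.483ms=6b +314.685ms=3/4b
11) 2832.168ms=27/4b +314.685ms=3/4b
12) 3146.853ms=15/2b +314.685ms=3/4b
13) 3461.538ms=33/4b +314.685ms=3/4b
Σ=9b of 9 (143bpm 3/8) — PASS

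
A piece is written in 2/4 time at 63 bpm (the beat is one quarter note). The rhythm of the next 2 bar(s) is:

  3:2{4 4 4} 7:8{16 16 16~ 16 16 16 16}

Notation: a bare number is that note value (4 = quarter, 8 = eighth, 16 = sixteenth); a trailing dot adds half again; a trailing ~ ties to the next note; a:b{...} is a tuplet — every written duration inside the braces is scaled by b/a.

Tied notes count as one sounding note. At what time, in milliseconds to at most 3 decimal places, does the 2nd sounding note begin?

1. 0.0ms @ 0 + 634.921ms (2/3)
2. 634.921ms @ 2/3 + 634.921ms (2/3)
3. 1269.841ms @ 4/3 + 634.921ms (2/3)
4. 1904.762ms @ 2 + 272.109ms (2/7)
5. 2176.871ms @ 16/7 + 272.109ms (2/7)
6. 2448.98ms @ 18/7 + 544.218ms (4/7)
7. 2993.197ms @ 22/7 + 272.109ms (2/7)
8. 3265.306ms @ 24/7 + 272.109ms (2/7)
9. 3537.415ms @ 26/7 + 272.109ms (2/7)

note 2 onset = 2/3b = 634.921ms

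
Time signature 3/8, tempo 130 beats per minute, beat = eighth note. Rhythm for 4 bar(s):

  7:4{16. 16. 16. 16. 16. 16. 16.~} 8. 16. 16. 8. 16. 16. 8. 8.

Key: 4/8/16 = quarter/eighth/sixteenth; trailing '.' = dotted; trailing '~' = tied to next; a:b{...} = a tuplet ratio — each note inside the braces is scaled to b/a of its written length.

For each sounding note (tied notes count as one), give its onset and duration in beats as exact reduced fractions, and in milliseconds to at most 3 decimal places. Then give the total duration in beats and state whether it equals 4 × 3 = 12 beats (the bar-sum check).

1) 0.0ms=0b +197.802ms=3/7b
2) 197.802ms=3/7b +197.802ms=3/7b
3) 395.604ms=6/7b +197.802ms=3/7b
4) 593.407ms=9/7b +197.802ms=3/7b
5) 791.209ms=12/7b +197.802ms=3/7b
6) 989.011ms=15/7b +197.802ms=3/7b
7) 1186.813ms=18/7b +890.11ms=27/14b
8) 2076.923ms=9/2b +346.154ms=3/4b
9) 2423.077ms=21/4b +346.154ms=3/4b
10) 2769.231ms=6b +692.308ms=3/2b
11) 3461.538ms=15/2b +346.154ms=3/4b
12) 3807.692ms=33/4b +346.154ms=3/4b
13) 4153.846ms=9b +692.308ms=3/2b
14) 4846.154ms=21/2b +692.308ms=3/2b
Σ=12b of 12 (130bpm 3/8) — PASS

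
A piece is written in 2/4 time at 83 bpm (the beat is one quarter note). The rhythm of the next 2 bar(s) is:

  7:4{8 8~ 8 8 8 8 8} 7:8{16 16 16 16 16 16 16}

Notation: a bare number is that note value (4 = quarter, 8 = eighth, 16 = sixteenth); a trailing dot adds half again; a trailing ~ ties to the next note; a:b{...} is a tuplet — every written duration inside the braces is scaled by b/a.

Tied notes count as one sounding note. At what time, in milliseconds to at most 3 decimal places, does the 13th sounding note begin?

note 13 onset = 26/7b = 2685.026ms

1. 0.0ms @ 0 + 206.54ms (2/7)
2. 206.54ms @ 2/7 + 413.081ms (4/7)
3. 619.621ms @ 6/7 + 206.54ms (2/7)
4. 826.162ms @ 8/7 + 206.54ms (2/7)
5. 1032.702ms @ 10/7 + 206.54ms (2/7)
6. 1239.243ms @ 12/7 + 206.54ms (2/7)
7. 1445.783ms @ 2 + 206.54ms (2/7)
8. 1652.324ms @ 16/7 + 206.54ms (2/7)
9. 1858.864ms @ 18/7 + 206.54ms (2/7)
10. 2065.404ms @ 20/7 + 206.54ms (2/7)
11. 2271.945ms @ 22/7 + 206.54ms (2/7)
12. 2478.485ms @ 24/7 + 206.54ms (2/7)
13. 2685.026ms @ 26/7 + 206.54ms (2/7)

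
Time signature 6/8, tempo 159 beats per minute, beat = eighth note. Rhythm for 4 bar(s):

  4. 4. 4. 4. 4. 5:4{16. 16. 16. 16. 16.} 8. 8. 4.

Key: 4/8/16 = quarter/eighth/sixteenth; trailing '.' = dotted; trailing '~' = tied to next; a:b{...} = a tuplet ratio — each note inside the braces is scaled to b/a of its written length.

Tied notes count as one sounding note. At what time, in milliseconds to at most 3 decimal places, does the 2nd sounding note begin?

note 2 onset = 3b = 1132.075ms

1. 0.0ms @ 0 + 1132.075ms (3)
2. 1132.075ms @ 3 + 1132.075ms (3)
3. 2264.151ms @ 6 + 1132.075ms (3)
4. 3396.226ms @ 9 + 1132.075ms (3)
5. 4528.302ms @ 12 + 1132.075ms (3)
6. 5660.377ms @ 15 + 226.415ms (3/5)
7. 5886.792ms @ 78/5 + 226.415ms (3/5)
8. 6113.208ms @ 81/5 + 226.415ms (3/5)
9. 6339.623ms @ 84/5 + 226.415ms (3/5)
10. 6566.038ms @ 87/5 + 226.415ms (3/5)
11. 6792.453ms @ 18 + 566.038ms (3/2)
12. 7358.491ms @ 39/2 + 566.038ms (3/2)
13. 7924.528ms @ 21 + 1132.075ms (3)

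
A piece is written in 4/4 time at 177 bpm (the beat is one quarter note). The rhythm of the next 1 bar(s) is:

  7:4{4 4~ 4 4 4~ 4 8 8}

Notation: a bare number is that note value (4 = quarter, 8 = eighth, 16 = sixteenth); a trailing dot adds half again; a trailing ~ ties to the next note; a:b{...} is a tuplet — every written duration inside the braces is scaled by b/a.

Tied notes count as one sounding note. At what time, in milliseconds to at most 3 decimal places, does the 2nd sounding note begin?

1. 0.0ms @ 0 + 193.705ms (4/7)
2. 193.705ms @ 4/7 + 387.409ms (8/7)
3. 581.114ms @ 12/7 + 193.705ms (4/7)
4. 774.818ms @ 16/7 + 387.409ms (8/7)
5. 1162.228ms @ 24/7 + 96.852ms (2/7)
6. 1259.08ms @ 26/7 + 96.852ms (2/7)

note 2 onset = 4/7b = 193.705ms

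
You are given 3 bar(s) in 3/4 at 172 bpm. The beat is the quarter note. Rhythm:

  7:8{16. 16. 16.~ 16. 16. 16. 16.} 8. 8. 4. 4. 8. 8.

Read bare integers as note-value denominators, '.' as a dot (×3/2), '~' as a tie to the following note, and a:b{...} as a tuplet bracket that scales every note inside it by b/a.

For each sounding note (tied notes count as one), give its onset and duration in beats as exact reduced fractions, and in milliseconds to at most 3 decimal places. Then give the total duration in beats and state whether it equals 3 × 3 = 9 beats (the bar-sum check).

1) 0.0ms=0b +149.502ms=3/7b
2) 149.502ms=3/7b +149.502ms=3/7b
3) 299.003ms=6/7b +299.003ms=6/7b
4) 598.007ms=12/7b +149.502ms=3/7b
5) 747.508ms=15/7b +149.502ms=3/7b
6) 897.01ms=18/7b +149.502ms=3/7b
7) 1046.512ms=3b +261.628ms=3/4b
8) 1308.14ms=15/4b +261.628ms=3/4b
9) 1569.767ms=9/2b +523.256ms=3/2b
10) 2093.023ms=6b +523.256ms=3/2b
11) 2616.279ms=15/2b +261.628ms=3/4b
12) 2877.907ms=33/4b +261.628ms=3/4b
Σ=9b of 9 (172bpm 3/4) — PASS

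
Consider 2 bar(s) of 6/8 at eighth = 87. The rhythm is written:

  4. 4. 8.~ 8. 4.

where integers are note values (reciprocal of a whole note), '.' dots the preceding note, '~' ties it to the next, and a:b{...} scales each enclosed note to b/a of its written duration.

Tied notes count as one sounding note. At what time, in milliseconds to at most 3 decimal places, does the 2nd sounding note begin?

1. 0.0ms @ 0 + 2068.966ms (3)
2. 2068.966ms @ 3 + 2068.966ms (3)
3. 4137.931ms @ 6 + 2068.966ms (3)
4. 6206.897ms @ 9 + 2068.966ms (3)

note 2 onset = 3b = 2068.966ms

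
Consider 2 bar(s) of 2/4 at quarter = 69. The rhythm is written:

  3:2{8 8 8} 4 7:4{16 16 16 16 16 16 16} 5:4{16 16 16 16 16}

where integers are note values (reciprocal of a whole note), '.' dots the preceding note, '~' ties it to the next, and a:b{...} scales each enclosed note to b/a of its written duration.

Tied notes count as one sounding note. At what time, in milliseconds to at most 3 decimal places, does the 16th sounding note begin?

note 16 onset = 19/5b = 3304.348ms

1. 0.0ms @ 0 + 289.855ms (1/3)
2. 289.855ms @ 1/3 + 289.855ms (1/3)
3. 579.71ms @ 2/3 + 289.855ms (1/3)
4. 869.565ms @ 1 + 869.565ms (1)
5. 1739.13ms @ 2 + 124.224ms (1/7)
6. 1863.354ms @ 15/7 + 124.224ms (1/7)
7. 1987.578ms @ 16/7 + 124.224ms (1/7)
8. 2111.801ms @ 17/7 + 124.224ms (1/7)
9. 2236.025ms @ 18/7 + 124.224ms (1/7)
10. 2360.248ms @ 19/7 + 124.224ms (1/7)
11. 2484.472ms @ 20/7 + 124.224ms (1/7)
12. 2608.696ms @ 3 + 173.913ms (1/5)
13. 2782.609ms @ 16/5 + 173.913ms (1/5)
14. 2956.522ms @ 17/5 + 173.913ms (1/5)
15. 3130.435ms @ 18/5 + 173.913ms (1/5)
16. 3304.348ms @ 19/5 + 173.913ms (1/5)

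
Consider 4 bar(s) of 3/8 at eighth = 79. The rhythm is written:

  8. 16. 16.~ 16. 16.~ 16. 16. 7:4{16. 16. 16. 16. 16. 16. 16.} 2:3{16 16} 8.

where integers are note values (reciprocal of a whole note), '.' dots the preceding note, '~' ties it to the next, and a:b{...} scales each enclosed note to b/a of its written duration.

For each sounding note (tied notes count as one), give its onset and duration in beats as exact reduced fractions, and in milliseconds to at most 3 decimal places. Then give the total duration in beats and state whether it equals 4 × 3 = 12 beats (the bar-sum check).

1) 0.0ms=0b +1139.241ms=3/2b
2) 1139.241ms=3/2b +569.62ms=3/4b
3) 1708.861ms=9/4b +1139.241ms=3/2b
4) 2848.101ms=15/4b +1139.241ms=3/2b
5) 3987.342ms=21/4b +569.62ms=3/4b
6) 4556.962ms=6b +325.497ms=3/7b
7) 4882.459ms=45/7b +325.497ms=3/7b
8) 5207.957ms=48/7b +325.497ms=3/7b
9) 5533.454ms=51/7b +325.497ms=3/7b
10) 5858.951ms=54/7b +325.497ms=3/7b
11) 6184.448ms=57/7b +325.497ms=3/7b
12) 6509.946ms=60/7b +325.497ms=3/7b
13) 6835.443ms=9b +569.62ms=3/4b
14) 7405.063ms=39/4b +569.62ms=3/4b
15) 7974.684ms=21/2b +1139.241ms=3/2b
Σ=12b of 12 (79bpm 3/8) — PASS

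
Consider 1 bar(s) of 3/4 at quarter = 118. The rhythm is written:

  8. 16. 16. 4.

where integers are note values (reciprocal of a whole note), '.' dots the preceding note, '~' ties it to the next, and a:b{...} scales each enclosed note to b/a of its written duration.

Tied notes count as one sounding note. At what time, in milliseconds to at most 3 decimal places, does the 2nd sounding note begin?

1. 0.0ms @ 0 + 381.356ms (3/4)
2. 381.356ms @ 3/4 + 190.678ms (3/8)
3. 572.034ms @ 9/8 + 190.678ms (3/8)
4. 762.712ms @ 3/2 + 762.712ms (3/2)

note 2 onset = 3/4b = 381.356ms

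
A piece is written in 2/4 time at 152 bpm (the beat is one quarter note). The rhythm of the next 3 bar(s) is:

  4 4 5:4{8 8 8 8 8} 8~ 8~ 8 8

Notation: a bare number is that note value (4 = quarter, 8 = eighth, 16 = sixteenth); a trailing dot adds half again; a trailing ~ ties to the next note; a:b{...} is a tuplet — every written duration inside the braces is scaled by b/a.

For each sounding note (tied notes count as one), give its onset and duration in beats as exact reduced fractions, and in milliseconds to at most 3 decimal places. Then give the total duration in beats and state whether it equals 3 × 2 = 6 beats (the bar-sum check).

1) 0.0ms=0b +394.737ms=1b
2) 394.737ms=1b +394.737ms=1b
3) 789.474ms=2b +157.895ms=2/5b
4) 947.368ms=12/5b +157.895ms=2/5b
5) 1105.263ms=14/5b +157.895ms=2/5b
6) 1263.158ms=16/5b +157.895ms=2/5b
7) 1421.053ms=18/5b +157.895ms=2/5b
8) 1578.947ms=4b +592.105ms=3/2b
9) 2171.053ms=11/2b +197.368ms=1/2b
Σ=6b of 6 (152bpm 2/4) — PASS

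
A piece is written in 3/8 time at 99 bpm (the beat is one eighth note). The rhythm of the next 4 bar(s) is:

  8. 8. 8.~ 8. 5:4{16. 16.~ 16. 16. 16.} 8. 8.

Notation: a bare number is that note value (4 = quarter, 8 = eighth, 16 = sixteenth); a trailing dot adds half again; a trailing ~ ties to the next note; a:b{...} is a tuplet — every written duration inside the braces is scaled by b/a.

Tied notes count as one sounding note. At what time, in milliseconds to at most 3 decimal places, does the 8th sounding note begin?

note 8 onset = 9b = 5454.545ms

1. 0.0ms @ 0 + 909.091ms (3/2)
2. 909.091ms @ 3/2 + 909.091ms (3/2)
3. 1818.182ms @ 3 + 1818.182ms (3)
4. 3636.364ms @ 6 + 363.636ms (3/5)
5. 4000.0ms @ 33/5 + 727.273ms (6/5)
6. 4727.273ms @ 39/5 + 363.636ms (3/5)
7. 5090.909ms @ 42/5 + 363.636ms (3/5)
8. 5454.545ms @ 9 + 909.091ms (3/2)
9. 6363.636ms @ 21/2 + 909.091ms (3/2)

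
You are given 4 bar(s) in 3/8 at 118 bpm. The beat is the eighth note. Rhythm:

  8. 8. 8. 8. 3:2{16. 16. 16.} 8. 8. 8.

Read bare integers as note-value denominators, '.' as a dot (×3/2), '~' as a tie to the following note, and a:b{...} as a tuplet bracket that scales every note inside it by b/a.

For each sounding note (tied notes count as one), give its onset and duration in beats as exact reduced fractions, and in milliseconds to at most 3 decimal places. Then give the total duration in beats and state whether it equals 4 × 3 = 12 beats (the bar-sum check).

1) 0.0ms=0b +762.712ms=3/2b
2) 762.712ms=3/2b +762.712ms=3/2b
3) 1525.424ms=3b +762.712ms=3/2b
4) 2288.136ms=9/2b +762.712ms=3/2b
5) 3050.847ms=6b +254.237ms=1/2b
6) 3305.085ms=13/2b +254.237ms=1/2b
7) 3559.322ms=7b +254.237ms=1/2b
8) 3813.559ms=15/2b +762.712ms=3/2b
9) 4576.271ms=9b +762.712ms=3/2b
10) 5338.983ms=21/2b +762.712ms=3/2b
Σ=12b of 12 (118bpm 3/8) — PASS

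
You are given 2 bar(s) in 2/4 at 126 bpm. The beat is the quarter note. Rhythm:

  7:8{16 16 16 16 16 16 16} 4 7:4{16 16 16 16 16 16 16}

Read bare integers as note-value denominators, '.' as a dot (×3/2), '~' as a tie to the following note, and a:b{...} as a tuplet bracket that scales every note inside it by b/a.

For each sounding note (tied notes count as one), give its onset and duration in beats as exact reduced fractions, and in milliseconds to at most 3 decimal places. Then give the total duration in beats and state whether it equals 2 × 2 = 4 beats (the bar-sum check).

1) 0.0ms=0b +136.054ms=2/7b
2) 136.054ms=2/7b +136.054ms=2/7b
3) 272.109ms=4/7b +136.054ms=2/7b
4) 408.163ms=6/7b +136.054ms=2/7b
5) 544.218ms=8/7b +136.054ms=2/7b
6) 680.272ms=10/7b +136.054ms=2/7b
7) 816.327ms=12/7b +136.054ms=2/7b
8) 952.381ms=2b +476.19ms=1b
9) 1428.571ms=3b +68.027ms=1/7b
10) 1496.599ms=22/7b +68.027ms=1/7b
11) 1564.626ms=23/7b +68.027ms=1/7b
12) 1632.653ms=24/7b +68.027ms=1/7b
13) 1700.68ms=25/7b +68.027ms=1/7b
14) 1768.707ms=26/7b +68.027ms=1/7b
15) 1836.735ms=27/7b +68.027ms=1/7b
Σ=4b of 4 (126bpm 2/4) — PASS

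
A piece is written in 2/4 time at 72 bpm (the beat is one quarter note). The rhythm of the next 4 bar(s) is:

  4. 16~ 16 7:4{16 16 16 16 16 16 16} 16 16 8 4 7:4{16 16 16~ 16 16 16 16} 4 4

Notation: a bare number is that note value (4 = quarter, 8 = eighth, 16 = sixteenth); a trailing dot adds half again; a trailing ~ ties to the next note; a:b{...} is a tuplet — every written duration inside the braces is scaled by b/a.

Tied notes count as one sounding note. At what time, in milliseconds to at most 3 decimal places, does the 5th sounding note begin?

note 5 onset = 16/7b = 1904.762ms

1. 0.0ms @ 0 + 1250.0ms (3/2)
2. 1250.0ms @ 3/2 + 416.667ms (1/2)
3. 1666.667ms @ 2 + 119.048ms (1/7)
4. 1785.714ms @ 15/7 + 119.048ms (1/7)
5. 1904.762ms @ 16/7 + 119.048ms (1/7)
6. 2023.81ms @ 17/7 + 119.048ms (1/7)
7. 2142.857ms @ 18/7 + 119.048ms (1/7)
8. 2261.905ms @ 19/7 + 119.048ms (1/7)
9. 2380.952ms @ 20/7 + 119.048ms (1/7)
10. 2500.0ms @ 3 + 208.333ms (1/4)
11. 2708.333ms @ 13/4 + 208.333ms (1/4)
12. 2916.667ms @ 7/2 + 416.667ms (1/2)
13. 3333.333ms @ 4 + 833.333ms (1)
14. 4166.667ms @ 5 + 119.048ms (1/7)
15. 4285.714ms @ 36/7 + 119.048ms (1/7)
16. 4404.762ms @ 37/7 + 238.095ms (2/7)
17. 4642.857ms @ 39/7 + 119.048ms (1/7)
18. 4761.905ms @ 40/7 + 119.048ms (1/7)
19. 4880.952ms @ 41/7 + 119.048ms (1/7)
20. 5000.0ms @ 6 + 833.333ms (1)
21. 5833.333ms @ 7 + 833.333ms (1)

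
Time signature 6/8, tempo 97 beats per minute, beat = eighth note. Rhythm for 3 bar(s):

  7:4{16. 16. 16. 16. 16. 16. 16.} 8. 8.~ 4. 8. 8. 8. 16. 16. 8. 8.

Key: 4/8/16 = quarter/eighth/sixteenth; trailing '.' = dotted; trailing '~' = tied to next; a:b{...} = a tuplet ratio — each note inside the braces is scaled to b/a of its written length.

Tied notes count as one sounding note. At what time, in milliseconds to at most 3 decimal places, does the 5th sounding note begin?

1. 0.0ms @ 0 + 265.096ms (3/7)
2. 265.096ms @ 3/7 + 265.096ms (3/7)
3. 530.191ms @ 6/7 + 265.096ms (3/7)
4. 795.287ms @ 9/7 + 265.096ms (3/7)
5. 1060.383ms @ 12/7 + 265.096ms (3/7)
6. 1325.479ms @ 15/7 + 265.096ms (3/7)
7. 1590.574ms @ 18/7 + 265.096ms (3/7)
8. 1855.67ms @ 3 + 927.835ms (3/2)
9. 2783.505ms @ 9/2 + 2783.505ms (9/2)
10. 5567.01ms @ 9 + 927.835ms (3/2)
11. 6494.845ms @ 21/2 + 927.835ms (3/2)
12. 7422.68ms @ 12 + 927.835ms (3/2)
13. 8350.515ms @ 27/2 + 463.918ms (3/4)
14. 8814.433ms @ 57/4 + 463.918ms (3/4)
15. 9278.351ms @ 15 + 927.835ms (3/2)
16. 10206.186ms @ 33/2 + 927.835ms (3/2)

note 5 onset = 12/7b = 1060.383ms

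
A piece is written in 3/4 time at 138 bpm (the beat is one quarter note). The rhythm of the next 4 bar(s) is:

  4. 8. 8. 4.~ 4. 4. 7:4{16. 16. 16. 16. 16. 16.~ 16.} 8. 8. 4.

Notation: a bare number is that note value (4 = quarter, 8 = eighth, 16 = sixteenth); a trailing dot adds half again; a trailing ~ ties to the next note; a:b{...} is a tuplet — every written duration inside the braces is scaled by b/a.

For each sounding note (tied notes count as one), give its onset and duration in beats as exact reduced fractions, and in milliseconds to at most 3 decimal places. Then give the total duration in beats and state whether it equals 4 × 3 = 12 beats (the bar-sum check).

1) 0.0ms=0b +652.174ms=3/2b
2) 652.174ms=3/2b +326.087ms=3/4b
3) 978.261ms=9/4b +326.087ms=3/4b
4) 1304.348ms=3b +1304.348ms=3b
5) 2608.696ms=6b +652.174ms=3/2b
6) 3260.87ms=15/2b +93.168ms=3/14b
7) 3354.037ms=54/7b +93.168ms=3/14b
8) 3447.205ms=111/14b +93.168ms=3/14b
9) 3540.373ms=57/7b +93.168ms=3/14b
10) 3633.54ms=117/14b +93.168ms=3/14b
11) 3726.708ms=60/7b +186.335ms=3/7b
12) 3913.043ms=9b +326.087ms=3/4b
13) 4239.13ms=39/4b +326.087ms=3/4b
14) 4565.217ms=21/2b +652.174ms=3/2b
Σ=12b of 12 (138bpm 3/4) — PASS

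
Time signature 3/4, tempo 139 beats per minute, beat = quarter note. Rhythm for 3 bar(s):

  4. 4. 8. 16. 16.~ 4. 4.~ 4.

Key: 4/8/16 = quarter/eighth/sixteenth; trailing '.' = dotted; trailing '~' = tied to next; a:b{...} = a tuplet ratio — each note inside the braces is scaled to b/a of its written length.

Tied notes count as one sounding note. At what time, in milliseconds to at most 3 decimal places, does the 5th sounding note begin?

note 5 onset = 33/8b = 1780.576ms

1. 0.0ms @ 0 + 647.482ms (3/2)
2. 647.482ms @ 3/2 + 647.482ms (3/2)
3. 1294.964ms @ 3 + 323.741ms (3/4)
4. 1618.705ms @ 15/4 + 161.871ms (3/8)
5. 1780.576ms @ 33/8 + 809.353ms (15/8)
6. 2589.928ms @ 6 + 1294.964ms (3)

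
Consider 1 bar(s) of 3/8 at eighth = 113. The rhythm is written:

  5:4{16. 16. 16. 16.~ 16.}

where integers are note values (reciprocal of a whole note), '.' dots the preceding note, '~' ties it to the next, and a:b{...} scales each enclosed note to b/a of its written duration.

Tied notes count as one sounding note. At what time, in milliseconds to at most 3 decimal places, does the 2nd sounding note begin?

1. 0.0ms @ 0 + 318.584ms (3/5)
2. 318.584ms @ 3/5 + 318.584ms (3/5)
3. 637.168ms @ 6/5 + 318.584ms (3/5)
4. 955.752ms @ 9/5 + 637.168ms (6/5)

note 2 onset = 3/5b = 318.584ms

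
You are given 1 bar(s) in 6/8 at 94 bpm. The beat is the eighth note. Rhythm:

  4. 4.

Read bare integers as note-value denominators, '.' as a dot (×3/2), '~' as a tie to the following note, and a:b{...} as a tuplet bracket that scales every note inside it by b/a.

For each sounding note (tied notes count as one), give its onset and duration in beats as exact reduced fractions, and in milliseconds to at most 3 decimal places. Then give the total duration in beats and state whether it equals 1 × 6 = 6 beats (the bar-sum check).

1) 0.0ms=0b +1914.894ms=3b
2) 1914.894ms=3b +1914.894ms=3b
Σ=6b of 6 (94bpm 6/8) — PASS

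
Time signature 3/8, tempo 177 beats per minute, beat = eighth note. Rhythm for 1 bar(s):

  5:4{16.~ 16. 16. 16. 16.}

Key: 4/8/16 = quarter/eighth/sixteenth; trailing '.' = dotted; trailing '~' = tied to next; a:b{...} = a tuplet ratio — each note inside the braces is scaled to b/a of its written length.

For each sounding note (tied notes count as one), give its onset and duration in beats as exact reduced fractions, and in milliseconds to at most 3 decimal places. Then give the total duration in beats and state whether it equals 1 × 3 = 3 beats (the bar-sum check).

1) 0.0ms=0b +406.78ms=6/5b
2) 406.78ms=6/5b +203.39ms=3/5b
3) 610.169ms=9/5b +203.39ms=3/5b
4) 813.559ms=12/5b +203.39ms=3/5b
Σ=3b of 3 (177bpm 3/8) — PASS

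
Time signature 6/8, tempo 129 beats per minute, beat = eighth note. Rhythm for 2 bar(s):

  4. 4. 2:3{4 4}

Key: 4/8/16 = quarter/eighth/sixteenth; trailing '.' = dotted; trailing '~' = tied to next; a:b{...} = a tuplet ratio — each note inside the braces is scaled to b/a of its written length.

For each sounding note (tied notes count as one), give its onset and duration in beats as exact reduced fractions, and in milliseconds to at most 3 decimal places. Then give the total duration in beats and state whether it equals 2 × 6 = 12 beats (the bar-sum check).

1) 0.0ms=0b +1395.349ms=3b
2) 1395.349ms=3b +1395.349ms=3b
3) 2790.698ms=6b +1395.349ms=3b
4) 4186.047ms=9b +1395.349ms=3b
Σ=12b of 12 (129bpm 6/8) — PASS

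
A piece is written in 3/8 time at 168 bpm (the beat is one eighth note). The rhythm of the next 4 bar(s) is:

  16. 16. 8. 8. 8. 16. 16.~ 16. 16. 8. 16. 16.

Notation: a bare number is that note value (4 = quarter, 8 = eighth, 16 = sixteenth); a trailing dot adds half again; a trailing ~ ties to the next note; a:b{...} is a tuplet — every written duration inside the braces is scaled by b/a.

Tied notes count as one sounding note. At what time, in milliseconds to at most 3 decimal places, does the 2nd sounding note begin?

note 2 onset = 3/4b = 267.857ms

1. 0.0ms @ 0 + 267.857ms (3/4)
2. 267.857ms @ 3/4 + 267.857ms (3/4)
3. 535.714ms @ 3/2 + 535.714ms (3/2)
4. 1071.429ms @ 3 + 535.714ms (3/2)
5. 1607.143ms @ 9/2 + 535.714ms (3/2)
6. 2142.857ms @ 6 + 267.857ms (3/4)
7. 2410.714ms @ 27/4 + 535.714ms (3/2)
8. 2946.429ms @ 33/4 + 267.857ms (3/4)
9. 3214.286ms @ 9 + 535.714ms (3/2)
10. 3750.0ms @ 21/2 + 267.857ms (3/4)
11. 4017.857ms @ 45/4 + 267.857ms (3/4)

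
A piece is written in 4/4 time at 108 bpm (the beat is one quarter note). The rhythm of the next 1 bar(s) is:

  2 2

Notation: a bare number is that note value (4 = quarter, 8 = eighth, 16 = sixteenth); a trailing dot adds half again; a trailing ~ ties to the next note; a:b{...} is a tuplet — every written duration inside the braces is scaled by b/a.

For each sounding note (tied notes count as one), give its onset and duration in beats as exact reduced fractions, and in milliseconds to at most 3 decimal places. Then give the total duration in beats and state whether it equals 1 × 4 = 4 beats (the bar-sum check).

1) 0.0ms=0b +1111.111ms=2b
2) 1111.111ms=2b +1111.111ms=2b
Σ=4b of 4 (108bpm 4/4) — PASS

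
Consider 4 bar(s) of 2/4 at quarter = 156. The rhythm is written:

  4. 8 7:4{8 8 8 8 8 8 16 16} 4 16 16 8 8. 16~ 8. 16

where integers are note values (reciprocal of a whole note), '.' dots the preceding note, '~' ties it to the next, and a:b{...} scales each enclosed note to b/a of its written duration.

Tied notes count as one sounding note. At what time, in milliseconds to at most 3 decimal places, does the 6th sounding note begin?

note 6 onset = 20/7b = 1098.901ms

1. 0.0ms @ 0 + 576.923ms (3/2)
2. 576.923ms @ 3/2 + 192.308ms (1/2)
3. 769.231ms @ 2 + 109.89ms (2/7)
4. 879.121ms @ 16/7 + 109.89ms (2/7)
5. 989.011ms @ 18/7 + 109.89ms (2/7)
6. 1098.901ms @ 20/7 + 109.89ms (2/7)
7. 1208.791ms @ 22/7 + 109.89ms (2/7)
8. 1318.681ms @ 24/7 + 109.89ms (2/7)
9. 1428.571ms @ 26/7 + 54.945ms (1/7)
10. 1483.516ms @ 27/7 + 54.945ms (1/7)
11. 1538.462ms @ 4 + 384.615ms (1)
12. 1923.077ms @ 5 + 96.154ms (1/4)
13. 2019.231ms @ 21/4 + 96.154ms (1/4)
14. 2115.385ms @ 11/2 + 192.308ms (1/2)
15. 2307.692ms @ 6 + 288.462ms (3/4)
16. 2596.154ms @ 27/4 + 384.615ms (1)
17. 2980.769ms @ 31/4 + 96.154ms (1/4)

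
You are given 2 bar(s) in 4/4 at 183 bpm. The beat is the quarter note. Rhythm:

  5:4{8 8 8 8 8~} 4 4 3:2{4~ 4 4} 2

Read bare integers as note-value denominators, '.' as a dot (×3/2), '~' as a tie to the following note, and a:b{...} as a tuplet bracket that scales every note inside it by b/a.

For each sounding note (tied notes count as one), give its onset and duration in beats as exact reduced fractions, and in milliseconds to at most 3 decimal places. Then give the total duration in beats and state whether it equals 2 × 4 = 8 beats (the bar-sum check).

1) 0.0ms=0b +131.148ms=2/5b
2) 131.148ms=2/5b +131.148ms=2/5b
3) 262.295ms=4/5b +131.148ms=2/5b
4) 393.443ms=6/5b +131.148ms=2/5b
5) 524.59ms=8/5b +459.016ms=7/5b
6) 983.607ms=3b +327.869ms=1b
7) 1311.475ms=4b +437.158ms=4/3b
8) 1748.634ms=16/3b +218.579ms=2/3b
9) 1967.213ms=6b +655.738ms=2b
Σ=8b of 8 (183bpm 4/4) — PASS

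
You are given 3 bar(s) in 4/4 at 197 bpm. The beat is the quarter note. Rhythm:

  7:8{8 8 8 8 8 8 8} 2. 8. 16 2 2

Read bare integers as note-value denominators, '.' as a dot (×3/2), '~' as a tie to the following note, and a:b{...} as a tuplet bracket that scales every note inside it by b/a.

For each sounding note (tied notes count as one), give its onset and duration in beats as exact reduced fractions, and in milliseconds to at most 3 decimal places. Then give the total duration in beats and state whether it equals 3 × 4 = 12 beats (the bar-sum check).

1) 0.0ms=0b +174.039ms=4/7b
2) 174.039ms=4/7b +174.039ms=4/7b
3) 348.078ms=8/7b +174.039ms=4/7b
4) 522.117ms=12/7b +174.039ms=4/7b
5) 696.157ms=16/7b +174.039ms=4/7b
6) 870.196ms=20/7b +174.039ms=4/7b
7) 1044.235ms=24/7b +174.039ms=4/7b
8) 1218.274ms=4b +913.706ms=3b
9) 2131.98ms=7b +228.426ms=3/4b
10) 2360.406ms=31/4b +76.142ms=1/4b
11) 2436.548ms=8b +609.137ms=2b
12) 3045.685ms=10b +609.137ms=2b
Σ=12b of 12 (197bpm 4/4) — PASS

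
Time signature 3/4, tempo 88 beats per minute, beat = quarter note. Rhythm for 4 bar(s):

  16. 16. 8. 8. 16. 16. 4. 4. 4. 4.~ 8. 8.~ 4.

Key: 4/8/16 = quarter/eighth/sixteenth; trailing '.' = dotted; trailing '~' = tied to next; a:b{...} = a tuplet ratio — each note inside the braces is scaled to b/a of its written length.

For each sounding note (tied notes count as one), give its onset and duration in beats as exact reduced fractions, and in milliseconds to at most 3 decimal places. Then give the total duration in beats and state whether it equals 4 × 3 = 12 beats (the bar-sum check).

1) 0.0ms=0b +255.682ms=3/8b
2) 255.682ms=3/8b +255.682ms=3/8b
3) 511.364ms=3/4b +511.364ms=3/4b
4) 1022.727ms=3/2b +511.364ms=3/4b
5) 1534.091ms=9/4b +255.682ms=3/8b
6) 1789.773ms=21/8b +255.682ms=3/8b
7) 2045.455ms=3b +1022.727ms=3/2b
8) 3068.182ms=9/2b +1022.727ms=3/2b
9) 4090.909ms=6b +1022.727ms=3/2b
10) 5113.636ms=15/2b +1534.091ms=9/4b
11) 6647.727ms=39/4b +1534.091ms=9/4b
Σ=12b of 12 (88bpm 3/4) — PASS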